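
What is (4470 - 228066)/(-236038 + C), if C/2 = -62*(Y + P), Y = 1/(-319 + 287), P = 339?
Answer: 1788768/2224561 ≈ 0.80410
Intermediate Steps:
Y = -1/32 (Y = 1/(-32) = -1/32 ≈ -0.031250)
C = -336257/8 (C = 2*(-62*(-1/32 + 339)) = 2*(-62*10847/32) = 2*(-336257/16) = -336257/8 ≈ -42032.)
(4470 - 228066)/(-236038 + C) = (4470 - 228066)/(-236038 - 336257/8) = -223596/(-2224561/8) = -223596*(-8/2224561) = 1788768/2224561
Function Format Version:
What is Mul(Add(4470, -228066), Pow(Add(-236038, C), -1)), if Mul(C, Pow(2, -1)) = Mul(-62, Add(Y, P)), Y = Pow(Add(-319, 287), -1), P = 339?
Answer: Rational(1788768, 2224561) ≈ 0.80410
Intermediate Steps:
Y = Rational(-1, 32) (Y = Pow(-32, -1) = Rational(-1, 32) ≈ -0.031250)
C = Rational(-336257, 8) (C = Mul(2, Mul(-62, Add(Rational(-1, 32), 339))) = Mul(2, Mul(-62, Rational(10847, 32))) = Mul(2, Rational(-336257, 16)) = Rational(-336257, 8) ≈ -42032.)
Mul(Add(4470, -228066), Pow(Add(-236038, C), -1)) = Mul(Add(4470, -228066), Pow(Add(-236038, Rational(-336257, 8)), -1)) = Mul(-223596, Pow(Rational(-2224561, 8), -1)) = Mul(-223596, Rational(-8, 2224561)) = Rational(1788768, 2224561)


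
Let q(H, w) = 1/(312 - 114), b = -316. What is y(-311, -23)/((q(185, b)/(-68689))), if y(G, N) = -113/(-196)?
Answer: -768423843/98 ≈ -7.8411e+6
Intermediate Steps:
y(G, N) = 113/196 (y(G, N) = -113*(-1/196) = 113/196)
q(H, w) = 1/198
y(-311, -23)/((q(185, b)/(-68689))) = 113/(196*(((1/198)/(-68689)))) = 113/(196*(((1/198)*(-1/68689)))) = 113/(196*(-1/13600422)) = (113/196)*(-13600422) = -768423843/98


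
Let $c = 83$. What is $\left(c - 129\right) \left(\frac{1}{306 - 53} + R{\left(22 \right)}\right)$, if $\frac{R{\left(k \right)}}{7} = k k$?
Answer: $- \frac{1714330}{11} \approx -1.5585 \cdot 10^{5}$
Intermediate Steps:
$R{\left(k \right)} = 7 k^{2}$ ($R{\left(k \right)} = 7 k k = 7 k^{2}$)
$\left(c - 129\right) \left(\frac{1}{306 - 53} + R{\left(22 \right)}\right) = \left(83 - 129\right) \left(\frac{1}{306 - 53} + 7 \cdot 22^{2}\right) = - 46 \left(\frac{1}{253} + 7 \cdot 484\right) = - 46 \left(\frac{1}{253} + 3388\right) = \left(-46\right) \frac{857165}{253} = - \frac{1714330}{11}$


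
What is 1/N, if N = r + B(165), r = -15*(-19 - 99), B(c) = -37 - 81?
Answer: 1/1652 ≈ 0.00060533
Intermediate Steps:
B(c) = -118
r = 1770 (r = -15*(-118) = 1770)
N = 1652 (N = 1770 - 118 = 1652)
1/N = 1/1652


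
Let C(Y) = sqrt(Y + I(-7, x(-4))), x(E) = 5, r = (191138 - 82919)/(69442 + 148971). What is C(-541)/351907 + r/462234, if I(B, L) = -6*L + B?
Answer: 36073/33652638214 + 17*I*sqrt(2)/351907 ≈ 1.0719e-6 + 6.8318e-5*I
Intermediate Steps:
r = 108219/218413 ≈ 0.49548
I(B, L) = B - 6*L
C(Y) = sqrt(-37 + Y) (C(Y) = sqrt(Y + (-7 - 6*5)) = sqrt(Y + (-7 - 30)) = sqrt(Y - 37) = sqrt(-37 + Y))
C(-541)/351907 + r/462234 = sqrt(-37 - 541)/351907 + (108219/218413)/462234 = sqrt(-578)*(1/351907) + (108219/218413)*(1/462234) = (17*I*sqrt(2))*(1/351907) + 36073/33652638214 = 17*I*sqrt(2)/351907 + 36073/33652638214 = 36073/33652638214 + 17*I*sqrt(2)/351907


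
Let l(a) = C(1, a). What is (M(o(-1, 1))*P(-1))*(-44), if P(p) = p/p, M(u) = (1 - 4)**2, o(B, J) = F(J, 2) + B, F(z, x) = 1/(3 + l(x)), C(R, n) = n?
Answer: -396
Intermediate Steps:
l(a) = a
F(z, x) = 1/(3 + x)
o(B, J) = 1/5 + B (o(B, J) = 1/(3 + 2) + B = 1/5 + B)
M(u) = 9 (M(u) = (-3)**2 = 9)
P(p) = 1
(M(o(-1, 1))*P(-1))*(-44) = (9*1)*(-44) = 9*(-44) = -396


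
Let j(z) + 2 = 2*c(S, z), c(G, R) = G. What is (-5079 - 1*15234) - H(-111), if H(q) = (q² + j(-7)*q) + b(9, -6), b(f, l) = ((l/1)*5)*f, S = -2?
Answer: -33030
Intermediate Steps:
j(z) = -6 (j(z) = -2 + 2*(-2) = -2 - 4 = -6)
b(f, l) = 5*f*l (b(f, l) = ((l*1)*5)*f = (l*5)*f = (5*l)*f = 5*f*l)
H(q) = -270 + q² - 6*q (H(q) = (q² - 6*q) + 5*9*(-6) = (q² - 6*q) - 270 = -270 + q² - 6*q)
(-5079 - 1*15234) - H(-111) = (-5079 - 1*15234) - (-270 + (-111)² - 6*(-111)) = (-5079 - 15234) - (-270 + 12321 + 666) = -20313 - 1*12717 = -20313 - 12717 = -33030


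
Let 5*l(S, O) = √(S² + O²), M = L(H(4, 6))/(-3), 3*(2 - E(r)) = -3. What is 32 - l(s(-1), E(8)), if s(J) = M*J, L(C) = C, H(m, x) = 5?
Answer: 32 - √106/15 ≈ 31.314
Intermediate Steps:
E(r) = 3 (E(r) = 2 - ⅓*(-3) = 2 + 1 = 3)
M = -5/3 (M = 5/(-3) = 5*(-⅓) = -5/3 ≈ -1.6667)
s(J) = -5*J/3
l(S, O) = √(O² + S²)/5 (l(S, O) = √(S² + O²)/5 = √(O² + S²)/5)
32 - l(s(-1), E(8)) = 32 - √(3² + (-5/3*(-1))²)/5 = 32 - √(9 + (5/3)²)/5 = 32 - √(9 + 25/9)/5 = 32 - √(106/9)/5 = 32 - √106/3/5 = 32 - √106/15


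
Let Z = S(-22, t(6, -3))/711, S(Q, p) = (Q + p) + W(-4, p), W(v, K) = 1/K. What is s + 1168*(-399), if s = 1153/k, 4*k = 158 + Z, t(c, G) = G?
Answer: -78507026310/168469 ≈ -4.6600e+5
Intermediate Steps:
S(Q, p) = Q + p + 1/p (S(Q, p) = (Q + p) + 1/p = Q + p + 1/p)
Z = -76/2133 (Z = (-22 - 3 + 1/(-3))/711 = (-22 - 3 - 1/3)*(1/711) = -76/3*1/711 = -76/2133 ≈ -0.035631)
k = 168469/4266 (k = (158 - 76/2133)/4 = (1/4)*(336938/2133) = 168469/4266 ≈ 39.491)
s = 4918698/168469 (s = 1153/(168469/4266) = 1153*(4266/168469) = 4918698/168469 ≈ 29.196)
s + 1168*(-399) = 4918698/168469 + 1168*(-399) = 4918698/168469 - 466032 = -78507026310/168469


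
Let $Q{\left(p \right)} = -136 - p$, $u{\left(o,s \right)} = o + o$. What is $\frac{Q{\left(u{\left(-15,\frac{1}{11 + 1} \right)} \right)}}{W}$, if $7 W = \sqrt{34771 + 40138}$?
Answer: $- \frac{742 \sqrt{74909}}{74909} \approx -2.711$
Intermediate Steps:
$u{\left(o,s \right)} = 2 o$
$W = \frac{\sqrt{74909}}{7}$ ($W = \frac{\sqrt{34771 + 40138}}{7} = \frac{\sqrt{74909}}{7} \approx 39.099$)
$\frac{Q{\left(u{\left(-15,\frac{1}{11 + 1} \right)} \right)}}{W} = \frac{-136 - 2 \left(-15\right)}{\frac{1}{7} \sqrt{74909}} = \left(-136 - -30\right) \frac{7 \sqrt{74909}}{74909} = \left(-136 + 30\right) \frac{7 \sqrt{74909}}{74909} = - 106 \frac{7 \sqrt{74909}}{74909} = - \frac{742 \sqrt{74909}}{74909}$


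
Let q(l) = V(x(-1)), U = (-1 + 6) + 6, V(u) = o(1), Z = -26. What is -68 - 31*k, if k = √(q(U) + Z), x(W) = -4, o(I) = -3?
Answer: -68 - 31*I*√29 ≈ -68.0 - 166.94*I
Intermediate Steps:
V(u) = -3
U = 11 (U = 5 + 6 = 11)
q(l) = -3
k = I*√29 (k = √(-3 - 26) = √(-29) = I*√29 ≈ 5.3852*I)
-68 - 31*k = -68 - 31*I*√29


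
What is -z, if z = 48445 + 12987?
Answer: -61432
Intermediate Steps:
z = 61432
-z = -1*61432 = -61432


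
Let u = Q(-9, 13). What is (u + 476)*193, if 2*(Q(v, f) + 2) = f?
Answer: 185473/2 ≈ 92737.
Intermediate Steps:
Q(v, f) = -2 + f/2
u = 9/2 (u = -2 + (½)*13 = -2 + 13/2 = 9/2 ≈ 4.5000)
(u + 476)*193 = (9/2 + 476)*193 = (961/2)*193 = 185473/2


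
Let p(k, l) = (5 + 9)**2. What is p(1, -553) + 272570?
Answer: 272766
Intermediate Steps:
p(k, l) = 196 (p(k, l) = 14**2 = 196)
p(1, -553) + 272570 = 196 + 272570 = 272766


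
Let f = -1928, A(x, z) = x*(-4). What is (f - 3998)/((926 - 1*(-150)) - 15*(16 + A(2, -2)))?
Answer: -2963/478 ≈ -6.1987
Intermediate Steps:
A(x, z) = -4*x
(f - 3998)/((926 - 1*(-150)) - 15*(16 + A(2, -2))) = (-1928 - 3998)/((926 - 1*(-150)) - 15*(16 - 4*2)) = -5926/((926 + 150) - 15*(16 - 8)) = -5926/(1076 - 15*8) = -5926/(1076 - 120) = -5926/956 = -5926*1/956 = -2963/478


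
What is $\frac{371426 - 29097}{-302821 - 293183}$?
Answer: $- \frac{342329}{596004} \approx -0.57437$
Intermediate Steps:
$\frac{371426 - 29097}{-302821 - 293183} = \frac{342329}{-596004} = 342329 \left(- \frac{1}{596004}\right) = - \frac{342329}{596004}$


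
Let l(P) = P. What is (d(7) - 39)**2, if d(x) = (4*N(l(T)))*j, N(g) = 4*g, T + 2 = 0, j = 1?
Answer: 5041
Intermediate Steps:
T = -2 (T = -2 + 0 = -2)
d(x) = -32 (d(x) = (4*(4*(-2)))*1 = (4*(-8))*1 = -32*1 = -32)
(d(7) - 39)**2 = (-32 - 39)**2 = (-71)**2 = 5041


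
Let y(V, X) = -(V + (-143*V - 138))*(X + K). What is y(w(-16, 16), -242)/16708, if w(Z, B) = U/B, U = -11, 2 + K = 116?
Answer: -1292/4177 ≈ -0.30931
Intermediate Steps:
K = 114 (K = -2 + 116 = 114)
w(Z, B) = -11/B
y(V, X) = -(-138 - 142*V)*(114 + X) (y(V, X) = -(V + (-143*V - 138))*(X + 114) = -(V + (-138 - 143*V))*(114 + X) = -(-138 - 142*V)*(114 + X))
y(w(-16, 16), -242)/16708 = (15732 + 138*(-242) + 16188*(-11/16) + 142*(-11/16)*(-242))/16708 = (15732 - 33396 + 16188*(-11*1/16) + 142*(-11*1/16)*(-242))*(1/16708) = (15732 - 33396 + 16188*(-11/16) + 142*(-11/16)*(-242))*(1/16708) = (15732 - 33396 - 44517/4 + 94501/4)*(1/16708) = -5168*1/16708 = -1292/4177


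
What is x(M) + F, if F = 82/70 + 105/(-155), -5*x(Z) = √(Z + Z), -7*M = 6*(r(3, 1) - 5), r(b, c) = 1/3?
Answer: 536/1085 - 2*√2/5 ≈ -0.071676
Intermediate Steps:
r(b, c) = ⅓
M = 4 (M = -6*(⅓ - 5)/7 = -6*(-14)/(7*3) = -⅐*(-28) = 4)
x(Z) = -√2*√Z/5 (x(Z) = -√(Z + Z)/5 = -√2*√Z/5)
F = 536/1085 (F = 82*(1/70) + 105*(-1/155) = 41/35 - 21/31 = 536/1085 ≈ 0.49401)
x(M) + F = -√2*√4/5 + 536/1085 = -⅕*√2*2 + 536/1085 = -2*√2/5 + 536/1085 = 536/1085 - 2*√2/5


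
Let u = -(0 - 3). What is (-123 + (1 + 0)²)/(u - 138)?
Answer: 122/135 ≈ 0.90370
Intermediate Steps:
u = 3 (u = -1*(-3) = 3)
(-123 + (1 + 0)²)/(u - 138) = (-123 + (1 + 0)²)/(3 - 138) = (-123 + 1²)/(-135) = (-123 + 1)*(-1/135) = -122*(-1/135) = 122/135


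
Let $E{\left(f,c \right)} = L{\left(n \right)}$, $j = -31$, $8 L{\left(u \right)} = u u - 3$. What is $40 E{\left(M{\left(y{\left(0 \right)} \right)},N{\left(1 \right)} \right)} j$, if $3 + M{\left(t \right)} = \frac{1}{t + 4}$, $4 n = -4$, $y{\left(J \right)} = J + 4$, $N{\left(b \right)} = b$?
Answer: $310$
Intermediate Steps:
$y{\left(J \right)} = 4 + J$
$n = -1$ ($n = \frac{1}{4} \left(-4\right) = -1$)
$L{\left(u \right)} = - \frac{3}{8} + \frac{u^{2}}{8}$ ($L{\left(u \right)} = \frac{u u - 3}{8} = \frac{u^{2} - 3}{8} = \frac{-3 + u^{2}}{8} = - \frac{3}{8} + \frac{u^{2}}{8}$)
$M{\left(t \right)} = -3 + \frac{1}{4 + t}$ ($M{\left(t \right)} = -3 + \frac{1}{t + 4} = -3 + \frac{1}{4 + t}$)
$E{\left(f,c \right)} = - \frac{1}{4}$ ($E{\left(f,c \right)} = - \frac{3}{8} + \frac{\left(-1\right)^{2}}{8} = - \frac{3}{8} + \frac{1}{8} \cdot 1 = - \frac{3}{8} + \frac{1}{8} = - \frac{1}{4}$)
$40 E{\left(M{\left(y{\left(0 \right)} \right)},N{\left(1 \right)} \right)} j = 40 \left(- \frac{1}{4}\right) \left(-31\right) = \left(-10\right) \left(-31\right) = 310$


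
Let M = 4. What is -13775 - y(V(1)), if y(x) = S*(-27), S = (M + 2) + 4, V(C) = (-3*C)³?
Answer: -13505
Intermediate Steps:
V(C) = -27*C³
S = 10 (S = (4 + 2) + 4 = 6 + 4 = 10)
y(x) = -270 (y(x) = 10*(-27) = -270)
-13775 - y(V(1)) = -13775 - 1*(-270) = -13775 + 270 = -13505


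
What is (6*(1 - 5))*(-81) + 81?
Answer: 2025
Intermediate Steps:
(6*(1 - 5))*(-81) + 81 = (6*(-4))*(-81) + 81 = -24*(-81) + 81 = 1944 + 81 = 2025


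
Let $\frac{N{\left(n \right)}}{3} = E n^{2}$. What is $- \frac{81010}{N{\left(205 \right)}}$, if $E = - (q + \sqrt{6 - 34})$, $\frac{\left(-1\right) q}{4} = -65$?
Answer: $\frac{210626}{85262001} - \frac{8101 i \sqrt{7}}{426310005} \approx 0.0024703 - 5.0276 \cdot 10^{-5} i$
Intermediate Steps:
$q = 260$ ($q = \left(-4\right) \left(-65\right) = 260$)
$E = -260 - 2 i \sqrt{7}$ ($E = - (260 + \sqrt{6 - 34}) = - (260 + \sqrt{-28}) = - (260 + 2 i \sqrt{7}) = -260 - 2 i \sqrt{7} \approx -260.0 - 5.2915 i$)
$N{\left(n \right)} = 3 n^{2} \left(-260 - 2 i \sqrt{7}\right)$ ($N{\left(n \right)} = 3 \left(-260 - 2 i \sqrt{7}\right) n^{2} = 3 n^{2} \left(-260 - 2 i \sqrt{7}\right)$)
$- \frac{81010}{N{\left(205 \right)}} = - \frac{81010}{6 \cdot 205^{2} \left(-130 - i \sqrt{7}\right)} = - \frac{81010}{6 \cdot 42025 \left(-130 - i \sqrt{7}\right)} = - \frac{81010}{-32779500 - 252150 i \sqrt{7}}$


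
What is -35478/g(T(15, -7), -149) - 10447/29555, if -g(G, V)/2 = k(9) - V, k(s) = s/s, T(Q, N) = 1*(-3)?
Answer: 34847273/295550 ≈ 117.91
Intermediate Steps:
T(Q, N) = -3
k(s) = 1
g(G, V) = -2 + 2*V (g(G, V) = -2*(1 - V) = -2 + 2*V)
-35478/g(T(15, -7), -149) - 10447/29555 = -35478/(-2 + 2*(-149)) - 10447/29555 = -35478/(-2 - 298) - 10447*1/29555 = -35478/(-300) - 10447/29555 = -35478*(-1/300) - 10447/29555 = 5913/50 - 10447/29555 = 34847273/295550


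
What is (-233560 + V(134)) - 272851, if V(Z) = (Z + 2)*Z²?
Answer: 1935605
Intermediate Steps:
V(Z) = Z²*(2 + Z) (V(Z) = (2 + Z)*Z² = Z²*(2 + Z))
(-233560 + V(134)) - 272851 = (-233560 + 134²*(2 + 134)) - 272851 = (-233560 + 17956*136) - 272851 = (-233560 + 2442016) - 272851 = 2208456 - 272851 = 1935605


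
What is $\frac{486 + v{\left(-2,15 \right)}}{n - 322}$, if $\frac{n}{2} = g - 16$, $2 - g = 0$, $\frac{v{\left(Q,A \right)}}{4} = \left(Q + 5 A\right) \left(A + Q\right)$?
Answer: $- \frac{2141}{175} \approx -12.234$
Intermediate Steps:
$v{\left(Q,A \right)} = 4 \left(A + Q\right) \left(Q + 5 A\right)$ ($v{\left(Q,A \right)} = 4 \left(Q + 5 A\right) \left(A + Q\right) = 4 \left(A + Q\right) \left(Q + 5 A\right)$)
$g = 2$ ($g = 2 - 0 = 2 + 0 = 2$)
$n = -28$ ($n = 2 \left(2 - 16\right) = 2 \left(-14\right) = -28$)
$\frac{486 + v{\left(-2,15 \right)}}{n - 322} = \frac{486 + \left(4 \left(-2\right)^{2} + 20 \cdot 15^{2} + 24 \cdot 15 \left(-2\right)\right)}{-28 - 322} = \frac{486 + \left(4 \cdot 4 + 20 \cdot 225 - 720\right)}{-350} = \left(486 + \left(16 + 4500 - 720\right)\right) \left(- \frac{1}{350}\right) = \left(486 + 3796\right) \left(- \frac{1}{350}\right) = 4282 \left(- \frac{1}{350}\right) = - \frac{2141}{175}$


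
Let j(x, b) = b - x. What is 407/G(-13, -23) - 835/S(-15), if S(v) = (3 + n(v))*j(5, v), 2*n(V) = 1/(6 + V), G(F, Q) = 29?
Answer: 86729/3074 ≈ 28.214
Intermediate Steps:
n(V) = 1/(2*(6 + V))
S(v) = (-5 + v)*(3 + 1/(2*(6 + v))) (S(v) = (3 + 1/(2*(6 + v)))*(v - 1*5) = (3 + 1/(2*(6 + v)))*(v - 5) = (3 + 1/(2*(6 + v)))*(-5 + v) = (-5 + v)*(3 + 1/(2*(6 + v))))
407/G(-13, -23) - 835/S(-15) = 407/29 - 835*2*(6 - 15)/((-5 - 15)*(37 + 6*(-15))) = 407*(1/29) - 835*9/(10*(37 - 90)) = 407/29 - 835/((1/2)*(-1/9)*(-20)*(-53)) = 407/29 - 835/(-530/9) = 407/29 - 835*(-9/530) = 407/29 + 1503/106 = 86729/3074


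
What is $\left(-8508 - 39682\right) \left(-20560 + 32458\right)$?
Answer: $-573364620$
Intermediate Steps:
$\left(-8508 - 39682\right) \left(-20560 + 32458\right) = \left(-48190\right) 11898 = -573364620$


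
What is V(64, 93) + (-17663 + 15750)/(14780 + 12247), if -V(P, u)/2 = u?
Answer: -5028935/27027 ≈ -186.07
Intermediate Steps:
V(P, u) = -2*u
V(64, 93) + (-17663 + 15750)/(14780 + 12247) = -2*93 + (-17663 + 15750)/(14780 + 12247) = -186 - 1913/27027 = -5028935/27027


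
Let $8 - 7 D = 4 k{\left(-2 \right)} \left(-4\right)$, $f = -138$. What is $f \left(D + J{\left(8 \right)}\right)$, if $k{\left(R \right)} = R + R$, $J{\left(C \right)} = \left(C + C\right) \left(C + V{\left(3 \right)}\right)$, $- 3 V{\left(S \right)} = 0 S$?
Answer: $-16560$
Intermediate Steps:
$V{\left(S \right)} = 0$ ($V{\left(S \right)} = - \frac{0 S}{3} = \left(- \frac{1}{3}\right) 0 = 0$)
$J{\left(C \right)} = 2 C^{2}$ ($J{\left(C \right)} = \left(C + C\right) \left(C + 0\right) = 2 C C = 2 C^{2}$)
$k{\left(R \right)} = 2 R$
$D = -8$ ($D = \frac{8}{7} - \frac{4 \cdot 2 \left(-2\right) \left(-4\right)}{7} = \frac{8}{7} - \frac{4 \left(-4\right) \left(-4\right)}{7} = \frac{8}{7} - \frac{\left(-16\right) \left(-4\right)}{7} = \frac{8}{7} - \frac{64}{7} = -8$)
$f \left(D + J{\left(8 \right)}\right) = - 138 \left(-8 + 2 \cdot 8^{2}\right) = - 138 \left(-8 + 2 \cdot 64\right) = - 138 \left(-8 + 128\right) = \left(-138\right) 120 = -16560$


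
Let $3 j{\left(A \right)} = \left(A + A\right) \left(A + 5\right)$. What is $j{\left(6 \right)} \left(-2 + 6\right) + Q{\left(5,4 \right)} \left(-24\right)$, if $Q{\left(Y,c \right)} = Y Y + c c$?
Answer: $-808$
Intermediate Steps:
$j{\left(A \right)} = \frac{2 A \left(5 + A\right)}{3}$ ($j{\left(A \right)} = \frac{\left(A + A\right) \left(A + 5\right)}{3} = \frac{2 A \left(5 + A\right)}{3}$)
$Q{\left(Y,c \right)} = Y^{2} + c^{2}$
$j{\left(6 \right)} \left(-2 + 6\right) + Q{\left(5,4 \right)} \left(-24\right) = \frac{2}{3} \cdot 6 \left(5 + 6\right) \left(-2 + 6\right) + \left(5^{2} + 4^{2}\right) \left(-24\right) = \frac{2}{3} \cdot 6 \cdot 11 \cdot 4 + \left(25 + 16\right) \left(-24\right) = 44 \cdot 4 + 41 \left(-24\right) = 176 - 984 = -808$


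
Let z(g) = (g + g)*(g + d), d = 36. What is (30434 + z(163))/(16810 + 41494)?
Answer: 23827/14576 ≈ 1.6347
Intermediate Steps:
z(g) = 2*g*(36 + g) (z(g) = (g + g)*(g + 36) = (2*g)*(36 + g) = 2*g*(36 + g))
(30434 + z(163))/(16810 + 41494) = (30434 + 2*163*(36 + 163))/(16810 + 41494) = (30434 + 2*163*199)/58304 = (30434 + 64874)*(1/58304) = 95308*(1/58304) = 23827/14576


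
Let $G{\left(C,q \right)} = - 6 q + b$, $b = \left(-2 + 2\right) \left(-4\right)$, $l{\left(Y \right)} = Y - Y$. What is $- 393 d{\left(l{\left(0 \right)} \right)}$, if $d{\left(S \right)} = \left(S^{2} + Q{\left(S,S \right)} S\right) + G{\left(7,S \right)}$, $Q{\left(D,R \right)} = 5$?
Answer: $0$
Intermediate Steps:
$l{\left(Y \right)} = 0$
$b = 0$ ($b = 0 \left(-4\right) = 0$)
$G{\left(C,q \right)} = - 6 q$ ($G{\left(C,q \right)} = - 6 q + 0 = - 6 q$)
$d{\left(S \right)} = S^{2} - S$ ($d{\left(S \right)} = \left(S^{2} + 5 S\right) - 6 S = S^{2} - S$)
$- 393 d{\left(l{\left(0 \right)} \right)} = - 393 \cdot 0 \left(-1 + 0\right) = - 393 \cdot 0 \left(-1\right) = \left(-393\right) 0 = 0$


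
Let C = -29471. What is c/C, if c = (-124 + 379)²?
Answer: -65025/29471 ≈ -2.2064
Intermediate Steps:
c = 65025 (c = 255² = 65025)
c/C = 65025/(-29471) = 65025*(-1/29471) = -65025/29471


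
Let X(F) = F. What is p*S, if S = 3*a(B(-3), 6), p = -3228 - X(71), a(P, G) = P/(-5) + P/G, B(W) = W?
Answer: -9897/10 ≈ -989.70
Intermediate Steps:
a(P, G) = -P/5 + P/G (a(P, G) = P*(-⅕) + P/G = -P/5 + P/G)
p = -3299 (p = -3228 - 1*71 = -3228 - 71 = -3299)
S = 3/10 (S = 3*(-⅕*(-3) - 3/6) = 3*(⅗ - 3*⅙) = 3*(⅗ - ½) = 3*(⅒) = 3/10 ≈ 0.30000)
p*S = -3299*3/10 = -9897/10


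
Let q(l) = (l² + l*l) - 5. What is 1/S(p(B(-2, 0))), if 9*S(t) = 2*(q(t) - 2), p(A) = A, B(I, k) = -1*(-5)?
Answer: 9/86 ≈ 0.10465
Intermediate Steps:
B(I, k) = 5
q(l) = -5 + 2*l² (q(l) = (l² + l²) - 5 = 2*l² - 5 = -5 + 2*l²)
S(t) = -14/9 + 4*t²/9 (S(t) = (2*((-5 + 2*t²) - 2))/9 = (2*(-7 + 2*t²))/9 = (-14 + 4*t²)/9 = -14/9 + 4*t²/9)
1/S(p(B(-2, 0))) = 1/(-14/9 + (4/9)*5²) = 1/(-14/9 + (4/9)*25) = 1/(-14/9 + 100/9) = 1/(86/9) = 9/86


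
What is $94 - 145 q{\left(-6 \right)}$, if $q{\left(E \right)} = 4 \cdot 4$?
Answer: $-2226$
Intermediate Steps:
$q{\left(E \right)} = 16$
$94 - 145 q{\left(-6 \right)} = 94 - 2320 = -2226$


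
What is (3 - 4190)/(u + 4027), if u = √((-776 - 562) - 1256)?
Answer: -16861049/16219323 + 4187*I*√2594/16219323 ≈ -1.0396 + 0.013148*I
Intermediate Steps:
u = I*√2594 (u = √(-1338 - 1256) = √(-2594) = I*√2594 ≈ 50.931*I)
(3 - 4190)/(u + 4027) = (3 - 4190)/(I*√2594 + 4027) = -4187/(4027 + I*√2594)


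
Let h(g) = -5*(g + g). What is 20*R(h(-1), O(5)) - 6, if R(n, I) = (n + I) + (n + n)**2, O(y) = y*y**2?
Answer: 10694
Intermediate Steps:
h(g) = -10*g
O(y) = y**3
R(n, I) = I + n + 4*n**2 (R(n, I) = (I + n) + (2*n)**2 = (I + n) + 4*n**2 = I + n + 4*n**2)
20*R(h(-1), O(5)) - 6 = 20*(5**3 - 10*(-1) + 4*(-10*(-1))**2) - 6 = 20*(125 + 10 + 4*10**2) - 6 = 20*(125 + 10 + 4*100) - 6 = 20*(125 + 10 + 400) - 6 = 20*535 - 6 = 10700 - 6 = 10694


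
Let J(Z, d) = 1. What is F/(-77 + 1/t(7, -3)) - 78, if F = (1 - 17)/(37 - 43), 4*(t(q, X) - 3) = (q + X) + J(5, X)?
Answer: -305506/3915 ≈ -78.035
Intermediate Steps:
t(q, X) = 13/4 + X/4 + q/4 (t(q, X) = 3 + ((q + X) + 1)/4 = 3 + ((X + q) + 1)/4 = 3 + (1 + X + q)/4 = 3 + (¼ + X/4 + q/4) = 13/4 + X/4 + q/4)
F = 8/3 (F = -16/(-6) = -16*(-⅙) = 8/3 ≈ 2.6667)
F/(-77 + 1/t(7, -3)) - 78 = (8/3)/(-77 + 1/(13/4 + (¼)*(-3) + (¼)*7)) - 78 = (8/3)/(-77 + 1/(13/4 - ¾ + 7/4)) - 78 = (8/3)/(-77 + 1/(17/4)) - 78 = (8/3)/(-77 + 4/17) - 78 = (8/3)/(-1305/17) - 78 = -17/1305*8/3 - 78 = -136/3915 - 78 = -305506/3915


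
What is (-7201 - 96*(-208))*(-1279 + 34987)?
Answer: 430350036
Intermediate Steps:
(-7201 - 96*(-208))*(-1279 + 34987) = (-7201 + 19968)*33708 = 12767*33708 = 430350036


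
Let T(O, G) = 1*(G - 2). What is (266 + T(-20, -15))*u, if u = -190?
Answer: -47310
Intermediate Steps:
T(O, G) = -2 + G (T(O, G) = 1*(-2 + G) = -2 + G)
(266 + T(-20, -15))*u = (266 + (-2 - 15))*(-190) = (266 - 17)*(-190) = 249*(-190) = -47310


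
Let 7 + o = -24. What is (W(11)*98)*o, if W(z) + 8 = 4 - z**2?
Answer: 379750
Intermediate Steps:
o = -31 (o = -7 - 24 = -31)
W(z) = -4 - z**2 (W(z) = -8 + (4 - z**2) = -4 - z**2)
(W(11)*98)*o = ((-4 - 1*11**2)*98)*(-31) = ((-4 - 1*121)*98)*(-31) = ((-4 - 121)*98)*(-31) = -125*98*(-31) = -12250*(-31) = 379750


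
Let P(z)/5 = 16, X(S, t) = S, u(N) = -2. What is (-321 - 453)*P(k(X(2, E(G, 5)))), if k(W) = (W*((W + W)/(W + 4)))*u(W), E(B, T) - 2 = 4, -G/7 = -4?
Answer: -61920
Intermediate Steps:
G = 28 (G = -7*(-4) = 28)
E(B, T) = 6 (E(B, T) = 2 + 4 = 6)
k(W) = -4*W**2/(4 + W) (k(W) = (W*((W + W)/(W + 4)))*(-2) = (W*((2*W)/(4 + W)))*(-2) = (W*(2*W/(4 + W)))*(-2) = (2*W**2/(4 + W))*(-2) = -4*W**2/(4 + W))
P(z) = 80 (P(z) = 5*16 = 80)
(-321 - 453)*P(k(X(2, E(G, 5)))) = (-321 - 453)*80 = -774*80 = -61920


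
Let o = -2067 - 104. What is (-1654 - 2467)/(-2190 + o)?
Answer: 4121/4361 ≈ 0.94497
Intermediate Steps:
o = -2171
(-1654 - 2467)/(-2190 + o) = (-1654 - 2467)/(-2190 - 2171) = -4121/(-4361) = -4121*(-1/4361) = 4121/4361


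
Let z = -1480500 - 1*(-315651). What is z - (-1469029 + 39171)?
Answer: 265009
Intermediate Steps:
z = -1164849 (z = -1480500 + 315651 = -1164849)
z - (-1469029 + 39171) = -1164849 - (-1469029 + 39171) = -1164849 - 1*(-1429858) = -1164849 + 1429858 = 265009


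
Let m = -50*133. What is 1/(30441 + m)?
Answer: 1/23791 ≈ 4.2033e-5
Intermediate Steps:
m = -6650
1/(30441 + m) = 1/(30441 - 6650) = 1/23791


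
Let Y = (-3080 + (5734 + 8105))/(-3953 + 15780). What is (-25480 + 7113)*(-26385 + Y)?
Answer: 5731323829412/11827 ≈ 4.8460e+8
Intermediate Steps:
Y = 10759/11827 (Y = (-3080 + 13839)/11827 = 10759*(1/11827) = 10759/11827 ≈ 0.90970)
(-25480 + 7113)*(-26385 + Y) = (-25480 + 7113)*(-26385 + 10759/11827) = -18367*(-312044636/11827) = 5731323829412/11827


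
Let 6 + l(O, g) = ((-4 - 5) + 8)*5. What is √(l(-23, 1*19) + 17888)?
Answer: √17877 ≈ 133.70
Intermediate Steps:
l(O, g) = -11 (l(O, g) = -6 + ((-4 - 5) + 8)*5 = -6 + (-9 + 8)*5 = -6 - 1*5 = -6 - 5 = -11)
√(l(-23, 1*19) + 17888) = √(-11 + 17888) = √17877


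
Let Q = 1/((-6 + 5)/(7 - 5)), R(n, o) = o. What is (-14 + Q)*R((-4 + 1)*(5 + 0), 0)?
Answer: 0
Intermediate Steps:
Q = -2 (Q = 1/(-1/2) = 1/(-1*½) = 1/(-½) = -2)
(-14 + Q)*R((-4 + 1)*(5 + 0), 0) = (-14 - 2)*0 = -16*0 = 0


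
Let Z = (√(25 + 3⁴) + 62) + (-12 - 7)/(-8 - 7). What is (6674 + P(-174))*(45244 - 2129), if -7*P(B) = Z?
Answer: 6034556483/21 - 43115*√106/7 ≈ 2.8730e+8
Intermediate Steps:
Z = 949/15 + √106 (Z = (√(25 + 81) + 62) - 19/(-15) = (√106 + 62) - 19*(-1/15) = (62 + √106) + 19/15 = 949/15 + √106 ≈ 73.562)
P(B) = -949/105 - √106/7 (P(B) = -(949/15 + √106)/7 = -949/105 - √106/7)
(6674 + P(-174))*(45244 - 2129) = (6674 + (-949/105 - √106/7))*(45244 - 2129) = (699821/105 - √106/7)*43115 = 6034556483/21 - 43115*√106/7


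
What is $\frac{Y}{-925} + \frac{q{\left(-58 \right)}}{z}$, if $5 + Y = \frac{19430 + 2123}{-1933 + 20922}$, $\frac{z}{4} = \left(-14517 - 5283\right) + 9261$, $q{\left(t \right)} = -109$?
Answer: $\frac{5008479077}{740462762700} \approx 0.006764$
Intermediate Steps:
$z = -42156$ ($z = 4 \left(\left(-14517 - 5283\right) + 9261\right) = 4 \left(-19800 + 9261\right) = 4 \left(-10539\right) = -42156$)
$Y = - \frac{73392}{18989}$ ($Y = -5 + \frac{19430 + 2123}{-1933 + 20922} = -5 + \frac{21553}{18989} = - \frac{73392}{18989} \approx -3.865$)
$\frac{Y}{-925} + \frac{q{\left(-58 \right)}}{z} = - \frac{73392}{18989 \left(-925\right)} - \frac{109}{-42156} = \left(- \frac{73392}{18989}\right) \left(- \frac{1}{925}\right) - - \frac{109}{42156} = \frac{73392}{17564825} + \frac{109}{42156} = \frac{5008479077}{740462762700}$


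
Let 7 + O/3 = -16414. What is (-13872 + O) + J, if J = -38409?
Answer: -101544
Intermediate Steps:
O = -49263 (O = -21 + 3*(-16414) = -21 - 49242 = -49263)
(-13872 + O) + J = (-13872 - 49263) - 38409 = -63135 - 38409 = -101544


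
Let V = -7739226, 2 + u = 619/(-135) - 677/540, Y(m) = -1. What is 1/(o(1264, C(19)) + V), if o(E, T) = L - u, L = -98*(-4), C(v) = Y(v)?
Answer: -180/1392988709 ≈ -1.2922e-7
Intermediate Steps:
C(v) = -1
L = 392
u = -1411/180 (u = -2 + (619/(-135) - 677/540) = -2 + (619*(-1/135) - 677*1/540) = -2 + (-619/135 - 677/540) = -2 - 1051/180 = -1411/180 ≈ -7.8389)
o(E, T) = 71971/180 (o(E, T) = 392 - 1*(-1411/180) = 392 + 1411/180 = 71971/180)
1/(o(1264, C(19)) + V) = 1/(71971/180 - 7739226) = 1/(-1392988709/180) = -180/1392988709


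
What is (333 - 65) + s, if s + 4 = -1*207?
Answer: 57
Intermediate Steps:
s = -211 (s = -4 - 1*207 = -4 - 207 = -211)
(333 - 65) + s = (333 - 65) - 211 = 268 - 211 = 57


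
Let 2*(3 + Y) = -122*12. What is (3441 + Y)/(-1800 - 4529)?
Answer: -2706/6329 ≈ -0.42756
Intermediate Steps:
Y = -735 (Y = -3 + (-122*12)/2 = -3 + (1/2)*(-1464) = -3 - 732 = -735)
(3441 + Y)/(-1800 - 4529) = (3441 - 735)/(-1800 - 4529) = 2706/(-6329) = 2706*(-1/6329) = -2706/6329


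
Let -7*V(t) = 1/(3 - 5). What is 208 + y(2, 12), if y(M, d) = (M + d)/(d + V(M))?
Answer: 35348/169 ≈ 209.16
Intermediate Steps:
V(t) = 1/14 (V(t) = -1/(7*(3 - 5)) = -⅐/(-2) = -⅐*(-½) = 1/14)
y(M, d) = (M + d)/(1/14 + d) (y(M, d) = (M + d)/(d + 1/14) = (M + d)/(1/14 + d))
208 + y(2, 12) = 208 + 14*(2 + 12)/(1 + 14*12) = 208 + 14*14/(1 + 168) = 208 + 14*14/169 = 208 + 14*(1/169)*14 = 208 + 196/169 = 35348/169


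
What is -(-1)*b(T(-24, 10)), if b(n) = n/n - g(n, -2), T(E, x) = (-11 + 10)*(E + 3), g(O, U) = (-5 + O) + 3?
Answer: -18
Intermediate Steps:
g(O, U) = -2 + O
T(E, x) = -3 - E (T(E, x) = -(3 + E) = -3 - E)
b(n) = 3 - n (b(n) = n/n - (-2 + n) = 1 + (2 - n) = 3 - n)
-(-1)*b(T(-24, 10)) = -(-1)*(3 - (-3 - 1*(-24))) = -(-1)*(3 - (-3 + 24)) = -(-1)*(3 - 1*21) = -(-1)*(3 - 21) = -(-1)*(-18) = -1*18 = -18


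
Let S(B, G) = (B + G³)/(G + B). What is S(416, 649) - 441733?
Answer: -13139052/71 ≈ -1.8506e+5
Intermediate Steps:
S(B, G) = (B + G³)/(B + G)
S(416, 649) - 441733 = (416 + 649³)/(416 + 649) - 441733 = (416 + 273359449)/1065 - 441733 = (1/1065)*273359865 - 441733 = 18223991/71 - 441733 = -13139052/71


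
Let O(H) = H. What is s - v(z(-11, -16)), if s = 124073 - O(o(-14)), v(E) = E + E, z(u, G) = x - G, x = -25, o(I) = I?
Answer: 124105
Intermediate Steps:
z(u, G) = -25 - G
v(E) = 2*E
s = 124087 (s = 124073 - 1*(-14) = 124073 + 14 = 124087)
s - v(z(-11, -16)) = 124087 - 2*(-25 - 1*(-16)) = 124087 - 2*(-25 + 16) = 124087 - 2*(-9) = 124087 - 1*(-18) = 124087 + 18 = 124105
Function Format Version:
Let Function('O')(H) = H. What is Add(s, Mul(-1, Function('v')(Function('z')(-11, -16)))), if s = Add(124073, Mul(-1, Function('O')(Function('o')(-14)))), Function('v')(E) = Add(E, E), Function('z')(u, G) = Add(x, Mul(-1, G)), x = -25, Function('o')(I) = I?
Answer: 124105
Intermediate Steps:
Function('z')(u, G) = Add(-25, Mul(-1, G))
Function('v')(E) = Mul(2, E)
s = 124087 (s = Add(124073, Mul(-1, -14)) = Add(124073, 14) = 124087)
Add(s, Mul(-1, Function('v')(Function('z')(-11, -16)))) = Add(124087, Mul(-1, Mul(2, Add(-25, Mul(-1, -16))))) = Add(124087, Mul(-1, Mul(2, Add(-25, 16)))) = Add(124087, Mul(-1, Mul(2, -9))) = Add(124087, Mul(-1, -18)) = Add(124087, 18) = 124105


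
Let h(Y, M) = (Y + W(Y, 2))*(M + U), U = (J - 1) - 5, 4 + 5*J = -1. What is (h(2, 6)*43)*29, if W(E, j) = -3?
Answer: 1247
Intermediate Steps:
J = -1 (J = -⅘ + (⅕)*(-1) = -⅘ - ⅕ = -1)
U = -7 (U = (-1 - 1) - 5 = -2 - 5 = -7)
h(Y, M) = (-7 + M)*(-3 + Y) (h(Y, M) = (Y - 3)*(M - 7) = (-3 + Y)*(-7 + M) = (-7 + M)*(-3 + Y))
(h(2, 6)*43)*29 = ((21 - 7*2 - 3*6 + 6*2)*43)*29 = ((21 - 14 - 18 + 12)*43)*29 = (1*43)*29 = 43*29 = 1247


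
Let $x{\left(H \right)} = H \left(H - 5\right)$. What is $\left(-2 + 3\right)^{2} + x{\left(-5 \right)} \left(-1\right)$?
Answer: $-49$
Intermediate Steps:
$x{\left(H \right)} = H \left(-5 + H\right)$
$\left(-2 + 3\right)^{2} + x{\left(-5 \right)} \left(-1\right) = \left(-2 + 3\right)^{2} + - 5 \left(-5 - 5\right) \left(-1\right) = 1^{2} + \left(-5\right) \left(-10\right) \left(-1\right) = 1 + 50 \left(-1\right) = 1 - 50 = -49$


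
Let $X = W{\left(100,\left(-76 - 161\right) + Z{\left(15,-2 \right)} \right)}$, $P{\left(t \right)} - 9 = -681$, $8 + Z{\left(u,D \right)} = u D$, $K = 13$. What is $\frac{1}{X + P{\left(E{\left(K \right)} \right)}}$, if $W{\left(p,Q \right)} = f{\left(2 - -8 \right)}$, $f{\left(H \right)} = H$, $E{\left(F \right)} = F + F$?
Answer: $- \frac{1}{662} \approx -0.0015106$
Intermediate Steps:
$Z{\left(u,D \right)} = -8 + D u$ ($Z{\left(u,D \right)} = -8 + u D = -8 + D u$)
$E{\left(F \right)} = 2 F$
$P{\left(t \right)} = -672$ ($P{\left(t \right)} = 9 - 681 = -672$)
$W{\left(p,Q \right)} = 10$ ($W{\left(p,Q \right)} = 2 - -8 = 2 + 8 = 10$)
$X = 10$
$\frac{1}{X + P{\left(E{\left(K \right)} \right)}} = \frac{1}{10 - 672} = \frac{1}{-662} = - \frac{1}{662}$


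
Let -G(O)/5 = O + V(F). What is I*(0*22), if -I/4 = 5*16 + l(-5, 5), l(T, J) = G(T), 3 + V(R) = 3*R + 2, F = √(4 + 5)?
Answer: 0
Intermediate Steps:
F = 3 (F = √9 = 3)
V(R) = -1 + 3*R (V(R) = -3 + (3*R + 2) = -3 + (2 + 3*R) = -1 + 3*R)
G(O) = -40 - 5*O (G(O) = -5*(O + (-1 + 3*3)) = -5*(O + (-1 + 9)) = -5*(O + 8) = -5*(8 + O) = -40 - 5*O)
l(T, J) = -40 - 5*T
I = -260 (I = -4*(5*16 + (-40 - 5*(-5))) = -4*(80 + (-40 + 25)) = -4*(80 - 15) = -4*65 = -260)
I*(0*22) = -0*22 = -260*0 = 0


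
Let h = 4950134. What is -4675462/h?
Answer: -2337731/2475067 ≈ -0.94451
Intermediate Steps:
-4675462/h = -4675462/4950134 = -4675462*1/4950134 = -2337731/2475067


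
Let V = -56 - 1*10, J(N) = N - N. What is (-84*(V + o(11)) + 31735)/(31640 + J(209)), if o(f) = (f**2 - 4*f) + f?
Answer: 29887/31640 ≈ 0.94460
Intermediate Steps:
o(f) = f**2 - 3*f
J(N) = 0
V = -66 (V = -56 - 10 = -66)
(-84*(V + o(11)) + 31735)/(31640 + J(209)) = (-84*(-66 + 11*(-3 + 11)) + 31735)/(31640 + 0) = (-84*(-66 + 11*8) + 31735)/31640 = (-84*(-66 + 88) + 31735)*(1/31640) = (-84*22 + 31735)*(1/31640) = (-1848 + 31735)*(1/31640) = 29887*(1/31640) = 29887/31640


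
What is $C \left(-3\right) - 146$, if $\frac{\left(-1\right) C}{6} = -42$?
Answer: $-902$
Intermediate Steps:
$C = 252$ ($C = \left(-6\right) \left(-42\right) = 252$)
$C \left(-3\right) - 146 = 252 \left(-3\right) - 146 = -756 - 146 = -902$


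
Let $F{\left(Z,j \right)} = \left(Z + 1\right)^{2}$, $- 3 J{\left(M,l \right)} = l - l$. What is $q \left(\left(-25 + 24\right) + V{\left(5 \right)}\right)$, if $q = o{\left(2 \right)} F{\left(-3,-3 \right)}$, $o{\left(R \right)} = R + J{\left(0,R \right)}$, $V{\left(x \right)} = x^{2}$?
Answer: $192$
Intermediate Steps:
$J{\left(M,l \right)} = 0$ ($J{\left(M,l \right)} = - \frac{l - l}{3} = \left(- \frac{1}{3}\right) 0 = 0$)
$o{\left(R \right)} = R$ ($o{\left(R \right)} = R + 0 = R$)
$F{\left(Z,j \right)} = \left(1 + Z\right)^{2}$
$q = 8$ ($q = 2 \left(1 - 3\right)^{2} = 2 \left(-2\right)^{2} = 2 \cdot 4 = 8$)
$q \left(\left(-25 + 24\right) + V{\left(5 \right)}\right) = 8 \left(\left(-25 + 24\right) + 5^{2}\right) = 8 \left(-1 + 25\right) = 8 \cdot 24 = 192$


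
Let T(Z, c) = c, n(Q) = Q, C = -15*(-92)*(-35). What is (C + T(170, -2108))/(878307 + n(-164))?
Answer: -50408/878143 ≈ -0.057403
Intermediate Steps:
C = -48300 (C = 1380*(-35) = -48300)
(C + T(170, -2108))/(878307 + n(-164)) = (-48300 - 2108)/(878307 - 164) = -50408/878143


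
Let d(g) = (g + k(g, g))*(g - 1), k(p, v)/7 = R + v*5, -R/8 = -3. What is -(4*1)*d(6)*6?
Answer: -46080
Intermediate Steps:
R = 24 (R = -8*(-3) = 24)
k(p, v) = 168 + 35*v (k(p, v) = 7*(24 + v*5) = 7*(24 + 5*v) = 168 + 35*v)
d(g) = (-1 + g)*(168 + 36*g) (d(g) = (g + (168 + 35*g))*(g - 1) = (168 + 36*g)*(-1 + g) = (-1 + g)*(168 + 36*g))
-(4*1)*d(6)*6 = -(4*1)*(-168 + 36*6² + 132*6)*6 = -4*(-168 + 36*36 + 792)*6 = -4*(-168 + 1296 + 792)*6 = -4*1920*6 = -7680*6 = -1*46080 = -46080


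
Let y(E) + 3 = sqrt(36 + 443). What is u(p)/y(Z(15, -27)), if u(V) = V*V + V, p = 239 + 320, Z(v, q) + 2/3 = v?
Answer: 93912/47 + 31304*sqrt(479)/47 ≈ 16575.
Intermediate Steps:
Z(v, q) = -2/3 + v
y(E) = -3 + sqrt(479) (y(E) = -3 + sqrt(36 + 443) = -3 + sqrt(479))
p = 559
u(V) = V + V**2 (u(V) = V**2 + V = V + V**2)
u(p)/y(Z(15, -27)) = (559*(1 + 559))/(-3 + sqrt(479)) = (559*560)/(-3 + sqrt(479)) = 313040/(-3 + sqrt(479))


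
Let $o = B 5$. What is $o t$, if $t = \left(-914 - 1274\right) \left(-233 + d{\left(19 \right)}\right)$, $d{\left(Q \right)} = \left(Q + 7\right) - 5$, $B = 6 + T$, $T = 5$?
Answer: $25512080$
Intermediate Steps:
$B = 11$ ($B = 6 + 5 = 11$)
$d{\left(Q \right)} = 2 + Q$ ($d{\left(Q \right)} = \left(7 + Q\right) - 5 = 2 + Q$)
$t = 463856$ ($t = \left(-914 - 1274\right) \left(-233 + \left(2 + 19\right)\right) = - 2188 \left(-233 + 21\right) = \left(-2188\right) \left(-212\right) = 463856$)
$o = 55$ ($o = 11 \cdot 5 = 55$)
$o t = 55 \cdot 463856 = 25512080$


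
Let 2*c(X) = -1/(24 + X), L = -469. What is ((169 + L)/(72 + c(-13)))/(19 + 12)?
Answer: -6600/49073 ≈ -0.13449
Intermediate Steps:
c(X) = -1/(2*(24 + X)) (c(X) = (-1/(24 + X))/2 = -1/(2*(24 + X)))
((169 + L)/(72 + c(-13)))/(19 + 12) = ((169 - 469)/(72 - 1/(48 + 2*(-13))))/(19 + 12) = -300/(72 - 1/(48 - 26))/31 = -300/(72 - 1/22)*(1/31) = -300/1583/22*(1/31) = -300*22/1583*(1/31) = -6600/1583*1/31 = -6600/49073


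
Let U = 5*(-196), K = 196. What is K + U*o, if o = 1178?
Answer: -1154244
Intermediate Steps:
U = -980
K + U*o = 196 - 980*1178 = 196 - 1154440 = -1154244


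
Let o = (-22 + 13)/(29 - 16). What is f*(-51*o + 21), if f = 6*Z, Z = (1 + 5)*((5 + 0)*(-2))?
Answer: -263520/13 ≈ -20271.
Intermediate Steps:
o = -9/13 ≈ -0.69231
Z = -60 (Z = 6*(5*(-2)) = 6*(-10) = -60)
f = -360 (f = 6*(-60) = -360)
f*(-51*o + 21) = -360*(-51*(-9/13) + 21) = -360*(459/13 + 21) = -360*732/13 = -263520/13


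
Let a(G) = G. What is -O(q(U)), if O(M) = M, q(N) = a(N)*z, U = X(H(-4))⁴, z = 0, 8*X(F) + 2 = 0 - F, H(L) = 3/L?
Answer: 0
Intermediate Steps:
X(F) = -¼ - F/8 (X(F) = -¼ + (0 - F)/8 = -¼ + (-F)/8 = -¼ - F/8)
U = 625/1048576 (U = (-¼ - 3/(8*(-4)))⁴ = (-¼ - 3*(-1)/(8*4))⁴ = (-¼ - ⅛*(-¾))⁴ = (-¼ + 3/32)⁴ = (-5/32)⁴ = 625/1048576 ≈ 0.00059605)
q(N) = 0 (q(N) = N*0 = 0)
-O(q(U)) = -1*0 = 0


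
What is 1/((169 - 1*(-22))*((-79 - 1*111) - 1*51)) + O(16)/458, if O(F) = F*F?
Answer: 5891739/10541099 ≈ 0.55893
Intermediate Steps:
O(F) = F²
1/((169 - 1*(-22))*((-79 - 1*111) - 1*51)) + O(16)/458 = 1/((169 - 1*(-22))*((-79 - 1*111) - 1*51)) + 16²/458 = 1/((169 + 22)*((-79 - 111) - 51)) + 256*(1/458) = 1/(191*(-190 - 51)) + 128/229 = (1/191)/(-241) + 128/229 = (1/191)*(-1/241) + 128/229 = -1/46031 + 128/229 = 5891739/10541099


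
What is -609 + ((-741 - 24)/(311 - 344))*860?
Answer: 212601/11 ≈ 19327.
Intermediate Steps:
-609 + ((-741 - 24)/(311 - 344))*860 = -609 - 765/(-33)*860 = -609 - 765*(-1/33)*860 = -609 + (255/11)*860 = -609 + 219300/11 = 212601/11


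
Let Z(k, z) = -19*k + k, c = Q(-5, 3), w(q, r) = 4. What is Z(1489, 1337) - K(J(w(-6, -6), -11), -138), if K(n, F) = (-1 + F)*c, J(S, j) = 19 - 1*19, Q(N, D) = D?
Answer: -26385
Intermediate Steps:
J(S, j) = 0 (J(S, j) = 19 - 19 = 0)
c = 3
Z(k, z) = -18*k
K(n, F) = -3 + 3*F (K(n, F) = (-1 + F)*3 = -3 + 3*F)
Z(1489, 1337) - K(J(w(-6, -6), -11), -138) = -18*1489 - (-3 + 3*(-138)) = -26802 - (-3 - 414) = -26802 - 1*(-417) = -26802 + 417 = -26385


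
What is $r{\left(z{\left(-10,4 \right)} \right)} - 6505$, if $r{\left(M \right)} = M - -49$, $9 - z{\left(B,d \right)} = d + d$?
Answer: $-6455$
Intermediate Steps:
$z{\left(B,d \right)} = 9 - 2 d$ ($z{\left(B,d \right)} = 9 - \left(d + d\right) = 9 - 2 d$)
$r{\left(M \right)} = 49 + M$ ($r{\left(M \right)} = M + 49 = 49 + M$)
$r{\left(z{\left(-10,4 \right)} \right)} - 6505 = \left(49 + \left(9 - 8\right)\right) - 6505 = \left(49 + 1\right) - 6505 = 50 - 6505 = -6455$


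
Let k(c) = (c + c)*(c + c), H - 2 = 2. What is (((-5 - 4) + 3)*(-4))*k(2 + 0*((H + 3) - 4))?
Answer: 384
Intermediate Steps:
H = 4 (H = 2 + 2 = 4)
k(c) = 4*c² (k(c) = (2*c)*(2*c) = 4*c²)
(((-5 - 4) + 3)*(-4))*k(2 + 0*((H + 3) - 4)) = (((-5 - 4) + 3)*(-4))*(4*(2 + 0*((4 + 3) - 4))²) = ((-9 + 3)*(-4))*(4*(2 + 0*(7 - 4))²) = (-6*(-4))*(4*(2 + 0*3)²) = 24*(4*(2 + 0)²) = 24*(4*2²) = 24*(4*4) = 24*16 = 384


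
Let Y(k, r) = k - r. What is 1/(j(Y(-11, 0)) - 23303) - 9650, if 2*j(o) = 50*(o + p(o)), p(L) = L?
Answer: -230181451/23853 ≈ -9650.0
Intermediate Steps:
j(o) = 50*o (j(o) = (50*(o + o))/2 = (50*(2*o))/2 = (100*o)/2 = 50*o)
1/(j(Y(-11, 0)) - 23303) - 9650 = 1/(50*(-11 - 1*0) - 23303) - 9650 = 1/(50*(-11 + 0) - 23303) - 9650 = 1/(50*(-11) - 23303) - 9650 = 1/(-550 - 23303) - 9650 = 1/(-23853) - 9650 = -1/23853 - 9650 = -230181451/23853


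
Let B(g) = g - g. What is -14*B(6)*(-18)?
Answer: 0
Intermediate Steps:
B(g) = 0
-14*B(6)*(-18) = -14*0*(-18) = 0*(-18) = 0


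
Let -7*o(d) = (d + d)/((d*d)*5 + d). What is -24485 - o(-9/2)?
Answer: -7369989/301 ≈ -24485.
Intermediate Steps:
o(d) = -2*d/(7*(d + 5*d²)) (o(d) = -(d + d)/(7*((d*d)*5 + d)) = -2*d/(7*(d²*5 + d)) = -2*d/(7*(5*d² + d)) = -2*d/(7*(d + 5*d²)))
-24485 - o(-9/2) = -24485 - (-2)/(7 + 35*(-9/2)) = -24485 - (-2)/(7 - 315/2) = -24485 - (-2)/(-301/2) = -24485 - (-2)*(-2)/301 = -24485 - 1*4/301 = -24485 - 4/301 = -7369989/301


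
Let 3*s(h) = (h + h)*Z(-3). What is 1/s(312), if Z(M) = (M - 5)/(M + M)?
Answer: 3/832 ≈ 0.0036058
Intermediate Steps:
Z(M) = (-5 + M)/(2*M) (Z(M) = (-5 + M)/((2*M)) = (-5 + M)*(1/(2*M)) = (-5 + M)/(2*M))
s(h) = 8*h/9 (s(h) = ((h + h)*((½)*(-5 - 3)/(-3)))/3 = ((2*h)*((½)*(-⅓)*(-8)))/3 = ((2*h)*(4/3))/3 = (8*h/3)/3 = 8*h/9)
1/s(312) = 1/((8/9)*312) = 1/(832/3) = 3/832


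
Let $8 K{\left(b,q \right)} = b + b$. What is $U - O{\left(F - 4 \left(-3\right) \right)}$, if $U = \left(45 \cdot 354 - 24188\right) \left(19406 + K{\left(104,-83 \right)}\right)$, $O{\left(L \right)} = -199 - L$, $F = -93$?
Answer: $-160469338$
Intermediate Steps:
$K{\left(b,q \right)} = \frac{b}{4}$ ($K{\left(b,q \right)} = \frac{b + b}{8} = \frac{2 b}{8} = \frac{b}{4}$)
$U = -160469456$ ($U = \left(45 \cdot 354 - 24188\right) \left(19406 + \frac{1}{4} \cdot 104\right) = \left(15930 - 24188\right) \left(19406 + 26\right) = \left(-8258\right) 19432 = -160469456$)
$U - O{\left(F - 4 \left(-3\right) \right)} = -160469456 - \left(-199 - \left(-93 - 4 \left(-3\right)\right)\right) = -160469456 - \left(-199 - \left(-93 - -12\right)\right) = -160469456 - \left(-199 - \left(-93 + 12\right)\right) = -160469456 - \left(-199 - -81\right) = -160469456 - \left(-199 + 81\right) = -160469456 - -118 = -160469456 + 118 = -160469338$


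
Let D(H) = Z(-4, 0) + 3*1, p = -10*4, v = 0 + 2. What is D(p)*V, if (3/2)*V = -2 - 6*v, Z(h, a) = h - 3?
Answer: 112/3 ≈ 37.333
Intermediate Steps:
v = 2
p = -40
Z(h, a) = -3 + h
D(H) = -4 (D(H) = (-3 - 4) + 3*1 = -7 + 3 = -4)
V = -28/3 (V = 2*(-2 - 6*2)/3 = 2*(-2 - 12)/3 = (⅔)*(-14) = -28/3 ≈ -9.3333)
D(p)*V = -4*(-28/3) = 112/3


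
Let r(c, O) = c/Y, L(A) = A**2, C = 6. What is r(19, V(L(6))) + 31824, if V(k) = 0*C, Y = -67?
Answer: 2132189/67 ≈ 31824.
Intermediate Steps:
V(k) = 0 (V(k) = 0*6 = 0)
r(c, O) = -c/67 (r(c, O) = c/(-67) = c*(-1/67) = -c/67)
r(19, V(L(6))) + 31824 = -1/67*19 + 31824 = -19/67 + 31824 = 2132189/67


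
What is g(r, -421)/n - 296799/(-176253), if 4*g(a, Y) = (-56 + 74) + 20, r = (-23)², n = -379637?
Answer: 75116138373/44608106774 ≈ 1.6839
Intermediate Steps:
r = 529
g(a, Y) = 19/2 (g(a, Y) = ((-56 + 74) + 20)/4 = (18 + 20)/4 = (¼)*38 = 19/2)
g(r, -421)/n - 296799/(-176253) = (19/2)/(-379637) - 296799/(-176253) = (19/2)*(-1/379637) - 296799*(-1/176253) = -19/759274 + 98933/58751 = 75116138373/44608106774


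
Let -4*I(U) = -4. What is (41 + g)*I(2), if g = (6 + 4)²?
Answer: 141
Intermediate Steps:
g = 100 (g = 10² = 100)
I(U) = 1 (I(U) = -¼*(-4) = 1)
(41 + g)*I(2) = (41 + 100)*1 = 141*1 = 141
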